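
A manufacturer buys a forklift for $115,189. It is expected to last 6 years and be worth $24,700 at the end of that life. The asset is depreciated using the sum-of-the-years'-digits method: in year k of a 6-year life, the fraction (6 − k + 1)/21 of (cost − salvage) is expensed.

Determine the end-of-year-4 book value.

Depreciable base = $115,189 − $24,700 = $90,489.
Sum of the years' digits = 6+5+4+3+2+1 = 21.
Year 1: $90,489 × 6/21 = $25,854. Book value $89,335.
Year 2: $90,489 × 5/21 = $21,545. Book value $67,790.
Year 3: $90,489 × 4/21 = $17,236. Book value $50,554.
Year 4: $90,489 × 3/21 = $12,927. Book value $37,627.

$37,627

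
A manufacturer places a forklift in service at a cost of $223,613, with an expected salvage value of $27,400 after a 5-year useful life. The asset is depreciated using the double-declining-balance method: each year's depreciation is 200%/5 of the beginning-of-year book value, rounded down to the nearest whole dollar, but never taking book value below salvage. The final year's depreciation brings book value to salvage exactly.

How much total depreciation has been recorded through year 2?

$143,112

Depreciable base = $223,613 − $27,400 = $196,213.
Year 1: ⌊$223,613 × 200%/5⌋ = $89,445. Book value $134,168.
Year 2: ⌊$134,168 × 200%/5⌋ = $53,667. Book value $80,501.
Accumulated through year 2 = $223,613 − $80,501 = $143,112.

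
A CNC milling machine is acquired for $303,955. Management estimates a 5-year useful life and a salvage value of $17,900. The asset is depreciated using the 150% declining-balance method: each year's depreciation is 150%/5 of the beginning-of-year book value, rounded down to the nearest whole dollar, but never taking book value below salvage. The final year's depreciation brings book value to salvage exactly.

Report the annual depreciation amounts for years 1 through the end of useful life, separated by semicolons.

$91,186; $63,830; $44,681; $31,277; $55,081

Depreciable base = $303,955 − $17,900 = $286,055.
Year 1: ⌊$303,955 × 150%/5⌋ = $91,186. Book value $212,769.
Year 2: ⌊$212,769 × 150%/5⌋ = $63,830. Book value $148,939.
Year 3: ⌊$148,939 × 150%/5⌋ = $44,681. Book value $104,258.
Year 4: ⌊$104,258 × 150%/5⌋ = $31,277. Book value $72,981.
Year 5 (final): $72,981 − $17,900 = $55,081. Book value $17,900.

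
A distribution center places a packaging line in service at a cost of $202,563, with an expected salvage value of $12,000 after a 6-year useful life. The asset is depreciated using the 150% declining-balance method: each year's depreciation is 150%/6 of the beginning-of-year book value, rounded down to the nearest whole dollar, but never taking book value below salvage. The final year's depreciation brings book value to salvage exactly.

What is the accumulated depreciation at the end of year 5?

$154,492

Depreciable base = $202,563 − $12,000 = $190,563.
Year 1: ⌊$202,563 × 150%/6⌋ = $50,640. Book value $151,923.
Year 2: ⌊$151,923 × 150%/6⌋ = $37,980. Book value $113,943.
Year 3: ⌊$113,943 × 150%/6⌋ = $28,485. Book value $85,458.
Year 4: ⌊$85,458 × 150%/6⌋ = $21,364. Book value $64,094.
Year 5: ⌊$64,094 × 150%/6⌋ = $16,023. Book value $48,071.
Accumulated through year 5 = $202,563 − $48,071 = $154,492.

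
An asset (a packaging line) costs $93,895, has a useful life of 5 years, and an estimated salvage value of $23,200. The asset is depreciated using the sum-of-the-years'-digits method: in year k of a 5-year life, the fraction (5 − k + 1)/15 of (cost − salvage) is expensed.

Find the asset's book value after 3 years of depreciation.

Depreciable base = $93,895 − $23,200 = $70,695.
Sum of the years' digits = 5+4+3+2+1 = 15.
Year 1: $70,695 × 5/15 = $23,565. Book value $70,330.
Year 2: $70,695 × 4/15 = $18,852. Book value $51,478.
Year 3: $70,695 × 3/15 = $14,139. Book value $37,339.

$37,339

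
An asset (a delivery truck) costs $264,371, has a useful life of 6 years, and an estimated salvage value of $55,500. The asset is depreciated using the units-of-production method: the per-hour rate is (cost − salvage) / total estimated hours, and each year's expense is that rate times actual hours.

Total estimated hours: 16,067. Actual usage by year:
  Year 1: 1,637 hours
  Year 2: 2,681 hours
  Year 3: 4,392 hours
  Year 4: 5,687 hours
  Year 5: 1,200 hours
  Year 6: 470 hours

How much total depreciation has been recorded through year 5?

Depreciable base = $264,371 − $55,500 = $208,871.
Rate = $208,871 / 16,067 hours = $13 per hour.
Year 1: 1,637 × $13 = $21,281. Book value $243,090.
Year 2: 2,681 × $13 = $34,853. Book value $208,237.
Year 3: 4,392 × $13 = $57,096. Book value $151,141.
Year 4: 5,687 × $13 = $73,931. Book value $77,210.
Year 5: 1,200 × $13 = $15,600. Book value $61,610.
Accumulated through year 5 = $264,371 − $61,610 = $202,761.

$202,761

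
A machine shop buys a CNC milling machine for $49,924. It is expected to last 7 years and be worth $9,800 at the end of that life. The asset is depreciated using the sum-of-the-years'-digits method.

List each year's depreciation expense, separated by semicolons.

$10,031; $8,598; $7,165; $5,732; $4,299; $2,866; $1,433

Depreciable base = $49,924 − $9,800 = $40,124.
Sum of the years' digits = 7+6+5+4+3+2+1 = 28.
Year 1: $40,124 × 7/28 = $10,031. Book value $39,893.
Year 2: $40,124 × 6/28 = $8,598. Book value $31,295.
Year 3: $40,124 × 5/28 = $7,165. Book value $24,130.
Year 4: $40,124 × 4/28 = $5,732. Book value $18,398.
Year 5: $40,124 × 3/28 = $4,299. Book value $14,099.
Year 6: $40,124 × 2/28 = $2,866. Book value $11,233.
Year 7: $40,124 × 1/28 = $1,433. Book value $9,800.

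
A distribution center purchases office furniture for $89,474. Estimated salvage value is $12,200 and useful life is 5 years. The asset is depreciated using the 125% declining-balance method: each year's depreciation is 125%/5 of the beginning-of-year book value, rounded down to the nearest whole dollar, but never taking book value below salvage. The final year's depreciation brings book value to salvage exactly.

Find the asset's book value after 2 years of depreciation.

Depreciable base = $89,474 − $12,200 = $77,274.
Year 1: ⌊$89,474 × 125%/5⌋ = $22,368. Book value $67,106.
Year 2: ⌊$67,106 × 125%/5⌋ = $16,776. Book value $50,330.

$50,330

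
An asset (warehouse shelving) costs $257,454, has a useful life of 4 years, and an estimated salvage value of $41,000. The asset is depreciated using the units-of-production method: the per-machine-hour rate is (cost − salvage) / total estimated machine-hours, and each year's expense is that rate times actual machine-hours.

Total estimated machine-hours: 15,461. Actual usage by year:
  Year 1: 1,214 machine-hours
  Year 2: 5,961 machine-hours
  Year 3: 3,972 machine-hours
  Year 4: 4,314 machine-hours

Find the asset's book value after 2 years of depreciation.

Depreciable base = $257,454 − $41,000 = $216,454.
Rate = $216,454 / 15,461 machine-hours = $14 per machine-hour.
Year 1: 1,214 × $14 = $16,996. Book value $240,458.
Year 2: 5,961 × $14 = $83,454. Book value $157,004.

$157,004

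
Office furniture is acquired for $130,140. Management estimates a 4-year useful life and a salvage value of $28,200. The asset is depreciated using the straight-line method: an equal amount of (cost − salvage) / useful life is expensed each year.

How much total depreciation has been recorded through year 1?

Depreciable base = $130,140 − $28,200 = $101,940.
Annual expense = $101,940 / 4 = $25,485.
End of year 1: book value $104,655.
Accumulated through year 1 = $130,140 − $104,655 = $25,485.

$25,485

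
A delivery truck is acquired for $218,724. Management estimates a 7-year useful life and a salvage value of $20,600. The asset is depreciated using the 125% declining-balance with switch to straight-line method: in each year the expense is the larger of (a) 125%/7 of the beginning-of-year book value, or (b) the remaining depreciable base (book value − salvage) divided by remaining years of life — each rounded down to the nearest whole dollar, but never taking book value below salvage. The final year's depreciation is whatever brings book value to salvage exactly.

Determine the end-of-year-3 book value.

Depreciable base = $218,724 − $20,600 = $198,124.
Year 1: DB = ⌊$218,724 × 125%/7⌋ = $39,057; SL = ⌊$198,124/7⌋ = $28,303 → take DB $39,057. Book value $179,667.
Year 2: DB = ⌊$179,667 × 125%/7⌋ = $32,083; SL = ⌊$159,067/6⌋ = $26,511 → take DB $32,083. Book value $147,584.
Year 3: DB = ⌊$147,584 × 125%/7⌋ = $26,354; SL = ⌊$126,984/5⌋ = $25,396 → take DB $26,354. Book value $121,230.

$121,230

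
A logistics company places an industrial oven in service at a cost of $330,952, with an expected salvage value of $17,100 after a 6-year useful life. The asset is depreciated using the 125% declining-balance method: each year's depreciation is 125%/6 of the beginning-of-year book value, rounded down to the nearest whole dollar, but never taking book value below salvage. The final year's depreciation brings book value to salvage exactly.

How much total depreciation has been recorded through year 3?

$166,744

Depreciable base = $330,952 − $17,100 = $313,852.
Year 1: ⌊$330,952 × 125%/6⌋ = $68,948. Book value $262,004.
Year 2: ⌊$262,004 × 125%/6⌋ = $54,584. Book value $207,420.
Year 3: ⌊$207,420 × 125%/6⌋ = $43,212. Book value $164,208.
Accumulated through year 3 = $330,952 − $164,208 = $166,744.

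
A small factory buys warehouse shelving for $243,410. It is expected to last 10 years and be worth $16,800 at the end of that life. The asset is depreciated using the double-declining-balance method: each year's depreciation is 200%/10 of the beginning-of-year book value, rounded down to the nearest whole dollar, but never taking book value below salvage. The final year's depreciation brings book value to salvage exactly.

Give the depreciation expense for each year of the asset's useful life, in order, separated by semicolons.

Depreciable base = $243,410 − $16,800 = $226,610.
Year 1: ⌊$243,410 × 200%/10⌋ = $48,682. Book value $194,728.
Year 2: ⌊$194,728 × 200%/10⌋ = $38,945. Book value $155,783.
Year 3: ⌊$155,783 × 200%/10⌋ = $31,156. Book value $124,627.
Year 4: ⌊$124,627 × 200%/10⌋ = $24,925. Book value $99,702.
Year 5: ⌊$99,702 × 200%/10⌋ = $19,940. Book value $79,762.
Year 6: ⌊$79,762 × 200%/10⌋ = $15,952. Book value $63,810.
Year 7: ⌊$63,810 × 200%/10⌋ = $12,762. Book value $51,048.
Year 8: ⌊$51,048 × 200%/10⌋ = $10,209. Book value $40,839.
Year 9: ⌊$40,839 × 200%/10⌋ = $8,167. Book value $32,672.
Year 10 (final): $32,672 − $16,800 = $15,872. Book value $16,800.

$48,682; $38,945; $31,156; $24,925; $19,940; $15,952; $12,762; $10,209; $8,167; $15,872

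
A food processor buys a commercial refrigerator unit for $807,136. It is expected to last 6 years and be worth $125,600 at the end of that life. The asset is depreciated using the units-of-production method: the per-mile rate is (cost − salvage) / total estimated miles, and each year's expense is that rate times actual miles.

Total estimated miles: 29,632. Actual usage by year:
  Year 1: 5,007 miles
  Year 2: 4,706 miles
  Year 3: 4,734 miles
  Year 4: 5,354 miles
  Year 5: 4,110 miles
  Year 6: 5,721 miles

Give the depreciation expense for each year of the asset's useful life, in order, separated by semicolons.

$115,161; $108,238; $108,882; $123,142; $94,530; $131,583

Depreciable base = $807,136 − $125,600 = $681,536.
Rate = $681,536 / 29,632 miles = $23 per mile.
Year 1: 5,007 × $23 = $115,161. Book value $691,975.
Year 2: 4,706 × $23 = $108,238. Book value $583,737.
Year 3: 4,734 × $23 = $108,882. Book value $474,855.
Year 4: 5,354 × $23 = $123,142. Book value $351,713.
Year 5: 4,110 × $23 = $94,530. Book value $257,183.
Year 6: 5,721 × $23 = $131,583. Book value $125,600.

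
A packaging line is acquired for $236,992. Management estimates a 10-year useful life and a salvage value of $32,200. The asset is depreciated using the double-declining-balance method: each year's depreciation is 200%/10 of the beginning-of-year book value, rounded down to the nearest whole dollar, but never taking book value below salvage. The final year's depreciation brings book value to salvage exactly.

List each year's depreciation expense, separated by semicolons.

Depreciable base = $236,992 − $32,200 = $204,792.
Year 1: ⌊$236,992 × 200%/10⌋ = $47,398. Book value $189,594.
Year 2: ⌊$189,594 × 200%/10⌋ = $37,918. Book value $151,676.
Year 3: ⌊$151,676 × 200%/10⌋ = $30,335. Book value $121,341.
Year 4: ⌊$121,341 × 200%/10⌋ = $24,268. Book value $97,073.
Year 5: ⌊$97,073 × 200%/10⌋ = $19,414. Book value $77,659.
Year 6: ⌊$77,659 × 200%/10⌋ = $15,531. Book value $62,128.
Year 7: ⌊$62,128 × 200%/10⌋ = $12,425. Book value $49,703.
Year 8: ⌊$49,703 × 200%/10⌋ = $9,940. Book value $39,763.
Year 9: ⌊$39,763 × 200%/10⌋ = $7,952, capped at $7,563. Book value $32,200.
Year 10 (final): $32,200 − $32,200 = $0. Book value $32,200.

$47,398; $37,918; $30,335; $24,268; $19,414; $15,531; $12,425; $9,940; $7,563; $0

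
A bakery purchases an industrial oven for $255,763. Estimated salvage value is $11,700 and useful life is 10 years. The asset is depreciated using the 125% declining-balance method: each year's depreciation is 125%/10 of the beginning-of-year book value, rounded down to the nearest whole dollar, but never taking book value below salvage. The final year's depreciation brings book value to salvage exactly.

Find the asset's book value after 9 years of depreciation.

$76,900

Depreciable base = $255,763 − $11,700 = $244,063.
Year 1: ⌊$255,763 × 125%/10⌋ = $31,970. Book value $223,793.
Year 2: ⌊$223,793 × 125%/10⌋ = $27,974. Book value $195,819.
Year 3: ⌊$195,819 × 125%/10⌋ = $24,477. Book value $171,342.
Year 4: ⌊$171,342 × 125%/10⌋ = $21,417. Book value $149,925.
Year 5: ⌊$149,925 × 125%/10⌋ = $18,740. Book value $131,185.
Year 6: ⌊$131,185 × 125%/10⌋ = $16,398. Book value $114,787.
Year 7: ⌊$114,787 × 125%/10⌋ = $14,348. Book value $100,439.
Year 8: ⌊$100,439 × 125%/10⌋ = $12,554. Book value $87,885.
Year 9: ⌊$87,885 × 125%/10⌋ = $10,985. Book value $76,900.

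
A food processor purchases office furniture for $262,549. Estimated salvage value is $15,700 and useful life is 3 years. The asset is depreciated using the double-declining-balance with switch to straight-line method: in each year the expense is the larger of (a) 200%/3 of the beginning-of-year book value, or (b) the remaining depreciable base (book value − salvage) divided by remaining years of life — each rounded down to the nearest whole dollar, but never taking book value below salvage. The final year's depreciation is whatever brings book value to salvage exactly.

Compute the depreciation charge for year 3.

Depreciable base = $262,549 − $15,700 = $246,849.
Year 1: DB = ⌊$262,549 × 200%/3⌋ = $175,032; SL = ⌊$246,849/3⌋ = $82,283 → take DB $175,032. Book value $87,517.
Year 2: DB = ⌊$87,517 × 200%/3⌋ = $58,344; SL = ⌊$71,817/2⌋ = $35,908 → take DB $58,344. Book value $29,173.
Year 3 (final): $29,173 − $15,700 = $13,473. Book value $15,700.

$13,473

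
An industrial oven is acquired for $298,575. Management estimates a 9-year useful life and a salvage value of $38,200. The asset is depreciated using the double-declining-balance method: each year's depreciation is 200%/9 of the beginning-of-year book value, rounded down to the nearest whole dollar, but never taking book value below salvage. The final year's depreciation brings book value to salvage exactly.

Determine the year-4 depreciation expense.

$31,218

Depreciable base = $298,575 − $38,200 = $260,375.
Year 1: ⌊$298,575 × 200%/9⌋ = $66,350. Book value $232,225.
Year 2: ⌊$232,225 × 200%/9⌋ = $51,605. Book value $180,620.
Year 3: ⌊$180,620 × 200%/9⌋ = $40,137. Book value $140,483.
Year 4: ⌊$140,483 × 200%/9⌋ = $31,218. Book value $109,265.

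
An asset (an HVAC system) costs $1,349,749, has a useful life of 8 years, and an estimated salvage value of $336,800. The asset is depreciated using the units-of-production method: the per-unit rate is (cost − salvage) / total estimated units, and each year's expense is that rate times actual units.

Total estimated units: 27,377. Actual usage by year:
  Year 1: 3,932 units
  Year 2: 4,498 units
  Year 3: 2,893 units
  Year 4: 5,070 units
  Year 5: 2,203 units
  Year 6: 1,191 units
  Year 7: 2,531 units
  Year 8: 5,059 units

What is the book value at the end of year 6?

Depreciable base = $1,349,749 − $336,800 = $1,012,949.
Rate = $1,012,949 / 27,377 units = $37 per unit.
Year 1: 3,932 × $37 = $145,484. Book value $1,204,265.
Year 2: 4,498 × $37 = $166,426. Book value $1,037,839.
Year 3: 2,893 × $37 = $107,041. Book value $930,798.
Year 4: 5,070 × $37 = $187,590. Book value $743,208.
Year 5: 2,203 × $37 = $81,511. Book value $661,697.
Year 6: 1,191 × $37 = $44,067. Book value $617,630.

$617,630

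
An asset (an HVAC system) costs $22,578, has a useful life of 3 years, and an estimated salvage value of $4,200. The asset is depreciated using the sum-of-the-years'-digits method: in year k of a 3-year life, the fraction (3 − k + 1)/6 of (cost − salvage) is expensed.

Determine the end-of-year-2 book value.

$7,263

Depreciable base = $22,578 − $4,200 = $18,378.
Sum of the years' digits = 3+2+1 = 6.
Year 1: $18,378 × 3/6 = $9,189. Book value $13,389.
Year 2: $18,378 × 2/6 = $6,126. Book value $7,263.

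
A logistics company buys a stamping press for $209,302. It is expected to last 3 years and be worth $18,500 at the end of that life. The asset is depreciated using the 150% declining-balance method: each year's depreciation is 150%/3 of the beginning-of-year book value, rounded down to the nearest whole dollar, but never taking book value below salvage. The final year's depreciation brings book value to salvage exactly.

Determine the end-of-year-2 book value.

Depreciable base = $209,302 − $18,500 = $190,802.
Year 1: ⌊$209,302 × 150%/3⌋ = $104,651. Book value $104,651.
Year 2: ⌊$104,651 × 150%/3⌋ = $52,325. Book value $52,326.

$52,326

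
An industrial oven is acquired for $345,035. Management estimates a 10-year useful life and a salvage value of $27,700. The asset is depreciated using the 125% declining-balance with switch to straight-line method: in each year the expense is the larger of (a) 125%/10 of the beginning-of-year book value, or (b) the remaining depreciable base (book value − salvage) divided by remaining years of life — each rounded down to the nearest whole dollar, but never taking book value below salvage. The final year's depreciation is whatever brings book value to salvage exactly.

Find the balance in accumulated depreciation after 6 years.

Depreciable base = $345,035 − $27,700 = $317,335.
Year 1: DB = ⌊$345,035 × 125%/10⌋ = $43,129; SL = ⌊$317,335/10⌋ = $31,733 → take DB $43,129. Book value $301,906.
Year 2: DB = ⌊$301,906 × 125%/10⌋ = $37,738; SL = ⌊$274,206/9⌋ = $30,467 → take DB $37,738. Book value $264,168.
Year 3: DB = ⌊$264,168 × 125%/10⌋ = $33,021; SL = ⌊$236,468/8⌋ = $29,558 → take DB $33,021. Book value $231,147.
Year 4: DB = ⌊$231,147 × 125%/10⌋ = $28,893; SL = ⌊$203,447/7⌋ = $29,063 → take SL $29,063. Book value $202,084.
Year 5: DB = ⌊$202,084 × 125%/10⌋ = $25,260; SL = ⌊$174,384/6⌋ = $29,064 → take SL $29,064. Book value $173,020.
Year 6: DB = ⌊$173,020 × 125%/10⌋ = $21,627; SL = ⌊$145,320/5⌋ = $29,064 → take SL $29,064. Book value $143,956.
Accumulated through year 6 = $345,035 − $143,956 = $201,079.

$201,079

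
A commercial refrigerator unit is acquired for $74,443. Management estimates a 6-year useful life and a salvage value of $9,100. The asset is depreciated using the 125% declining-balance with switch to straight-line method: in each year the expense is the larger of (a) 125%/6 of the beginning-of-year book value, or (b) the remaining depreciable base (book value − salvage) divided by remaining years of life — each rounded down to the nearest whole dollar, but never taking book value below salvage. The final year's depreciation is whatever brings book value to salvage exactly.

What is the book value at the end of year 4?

$27,658

Depreciable base = $74,443 − $9,100 = $65,343.
Year 1: DB = ⌊$74,443 × 125%/6⌋ = $15,508; SL = ⌊$65,343/6⌋ = $10,890 → take DB $15,508. Book value $58,935.
Year 2: DB = ⌊$58,935 × 125%/6⌋ = $12,278; SL = ⌊$49,835/5⌋ = $9,967 → take DB $12,278. Book value $46,657.
Year 3: DB = ⌊$46,657 × 125%/6⌋ = $9,720; SL = ⌊$37,557/4⌋ = $9,389 → take DB $9,720. Book value $36,937.
Year 4: DB = ⌊$36,937 × 125%/6⌋ = $7,695; SL = ⌊$27,837/3⌋ = $9,279 → take SL $9,279. Book value $27,658.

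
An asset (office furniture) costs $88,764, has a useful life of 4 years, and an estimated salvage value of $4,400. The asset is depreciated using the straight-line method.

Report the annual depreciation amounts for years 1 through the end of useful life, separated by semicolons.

Depreciable base = $88,764 − $4,400 = $84,364.
Annual expense = $84,364 / 4 = $21,091.
End of year 1: book value $67,673.
End of year 2: book value $46,582.
End of year 3: book value $25,491.
End of year 4: book value $4,400.

$21,091; $21,091; $21,091; $21,091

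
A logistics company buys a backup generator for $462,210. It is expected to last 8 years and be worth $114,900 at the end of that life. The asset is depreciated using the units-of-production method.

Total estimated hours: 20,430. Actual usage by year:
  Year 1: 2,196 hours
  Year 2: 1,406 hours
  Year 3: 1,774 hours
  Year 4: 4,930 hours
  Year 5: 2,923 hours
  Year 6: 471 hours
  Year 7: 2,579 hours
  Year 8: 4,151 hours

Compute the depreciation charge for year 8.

$70,567

Depreciable base = $462,210 − $114,900 = $347,310.
Rate = $347,310 / 20,430 hours = $17 per hour.
Year 1: 2,196 × $17 = $37,332. Book value $424,878.
Year 2: 1,406 × $17 = $23,902. Book value $400,976.
Year 3: 1,774 × $17 = $30,158. Book value $370,818.
Year 4: 4,930 × $17 = $83,810. Book value $287,008.
Year 5: 2,923 × $17 = $49,691. Book value $237,317.
Year 6: 471 × $17 = $8,007. Book value $229,310.
Year 7: 2,579 × $17 = $43,843. Book value $185,467.
Year 8: 4,151 × $17 = $70,567. Book value $114,900.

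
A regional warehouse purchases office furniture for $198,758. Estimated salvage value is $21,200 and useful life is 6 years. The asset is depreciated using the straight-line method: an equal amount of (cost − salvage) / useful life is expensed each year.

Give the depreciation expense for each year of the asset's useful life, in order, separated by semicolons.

$29,593; $29,593; $29,593; $29,593; $29,593; $29,593

Depreciable base = $198,758 − $21,200 = $177,558.
Annual expense = $177,558 / 6 = $29,593.
End of year 1: book value $169,165.
End of year 2: book value $139,572.
End of year 3: book value $109,979.
End of year 4: book value $80,386.
End of year 5: book value $50,793.
End of year 6: book value $21,200.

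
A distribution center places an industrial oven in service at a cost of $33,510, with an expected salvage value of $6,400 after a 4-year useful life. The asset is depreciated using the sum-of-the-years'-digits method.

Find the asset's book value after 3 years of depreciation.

$9,111

Depreciable base = $33,510 − $6,400 = $27,110.
Sum of the years' digits = 4+3+2+1 = 10.
Year 1: $27,110 × 4/10 = $10,844. Book value $22,666.
Year 2: $27,110 × 3/10 = $8,133. Book value $14,533.
Year 3: $27,110 × 2/10 = $5,422. Book value $9,111.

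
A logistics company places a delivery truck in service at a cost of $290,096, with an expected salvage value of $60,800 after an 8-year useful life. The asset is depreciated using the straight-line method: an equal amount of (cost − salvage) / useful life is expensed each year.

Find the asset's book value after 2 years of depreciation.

$232,772

Depreciable base = $290,096 − $60,800 = $229,296.
Annual expense = $229,296 / 8 = $28,662.
End of year 1: book value $261,434.
End of year 2: book value $232,772.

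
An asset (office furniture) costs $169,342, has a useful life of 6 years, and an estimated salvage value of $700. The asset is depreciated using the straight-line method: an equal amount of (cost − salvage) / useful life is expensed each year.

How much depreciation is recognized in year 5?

Depreciable base = $169,342 − $700 = $168,642.
Annual expense = $168,642 / 6 = $28,107.

$28,107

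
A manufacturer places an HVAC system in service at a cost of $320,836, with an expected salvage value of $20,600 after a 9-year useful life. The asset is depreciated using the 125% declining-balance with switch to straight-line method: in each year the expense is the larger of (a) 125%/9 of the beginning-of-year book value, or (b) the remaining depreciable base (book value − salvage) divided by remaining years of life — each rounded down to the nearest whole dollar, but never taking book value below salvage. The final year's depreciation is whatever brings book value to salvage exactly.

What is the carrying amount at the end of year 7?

$82,022

Depreciable base = $320,836 − $20,600 = $300,236.
Year 1: DB = ⌊$320,836 × 125%/9⌋ = $44,560; SL = ⌊$300,236/9⌋ = $33,359 → take DB $44,560. Book value $276,276.
Year 2: DB = ⌊$276,276 × 125%/9⌋ = $38,371; SL = ⌊$255,676/8⌋ = $31,959 → take DB $38,371. Book value $237,905.
Year 3: DB = ⌊$237,905 × 125%/9⌋ = $33,042; SL = ⌊$217,305/7⌋ = $31,043 → take DB $33,042. Book value $204,863.
Year 4: DB = ⌊$204,863 × 125%/9⌋ = $28,453; SL = ⌊$184,263/6⌋ = $30,710 → take SL $30,710. Book value $174,153.
Year 5: DB = ⌊$174,153 × 125%/9⌋ = $24,187; SL = ⌊$153,553/5⌋ = $30,710 → take SL $30,710. Book value $143,443.
Year 6: DB = ⌊$143,443 × 125%/9⌋ = $19,922; SL = ⌊$122,843/4⌋ = $30,710 → take SL $30,710. Book value $112,733.
Year 7: DB = ⌊$112,733 × 125%/9⌋ = $15,657; SL = ⌊$92,133/3⌋ = $30,711 → take SL $30,711. Book value $82,022.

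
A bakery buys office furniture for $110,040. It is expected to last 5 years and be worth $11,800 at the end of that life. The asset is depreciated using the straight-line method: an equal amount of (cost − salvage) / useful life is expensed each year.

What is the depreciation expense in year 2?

$19,648

Depreciable base = $110,040 − $11,800 = $98,240.
Annual expense = $98,240 / 5 = $19,648.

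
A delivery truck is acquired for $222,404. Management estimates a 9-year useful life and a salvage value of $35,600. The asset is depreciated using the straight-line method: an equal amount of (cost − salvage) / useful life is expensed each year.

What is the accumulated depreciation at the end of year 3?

$62,268

Depreciable base = $222,404 − $35,600 = $186,804.
Annual expense = $186,804 / 9 = $20,756.
End of year 1: book value $201,648.
End of year 2: book value $180,892.
End of year 3: book value $160,136.
Accumulated through year 3 = $222,404 − $160,136 = $62,268.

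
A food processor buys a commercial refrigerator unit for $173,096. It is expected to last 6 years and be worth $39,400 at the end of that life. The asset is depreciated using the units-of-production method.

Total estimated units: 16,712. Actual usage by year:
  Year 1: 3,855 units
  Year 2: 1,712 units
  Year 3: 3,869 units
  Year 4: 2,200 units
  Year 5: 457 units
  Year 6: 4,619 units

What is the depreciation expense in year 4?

$17,600

Depreciable base = $173,096 − $39,400 = $133,696.
Rate = $133,696 / 16,712 units = $8 per unit.
Year 1: 3,855 × $8 = $30,840. Book value $142,256.
Year 2: 1,712 × $8 = $13,696. Book value $128,560.
Year 3: 3,869 × $8 = $30,952. Book value $97,608.
Year 4: 2,200 × $8 = $17,600. Book value $80,008.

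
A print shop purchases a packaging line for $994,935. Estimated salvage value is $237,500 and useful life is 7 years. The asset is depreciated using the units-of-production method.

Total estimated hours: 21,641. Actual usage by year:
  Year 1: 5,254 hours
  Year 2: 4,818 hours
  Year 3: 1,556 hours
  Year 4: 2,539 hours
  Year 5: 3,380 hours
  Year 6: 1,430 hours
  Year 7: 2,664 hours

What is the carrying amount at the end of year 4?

Depreciable base = $994,935 − $237,500 = $757,435.
Rate = $757,435 / 21,641 hours = $35 per hour.
Year 1: 5,254 × $35 = $183,890. Book value $811,045.
Year 2: 4,818 × $35 = $168,630. Book value $642,415.
Year 3: 1,556 × $35 = $54,460. Book value $587,955.
Year 4: 2,539 × $35 = $88,865. Book value $499,090.

$499,090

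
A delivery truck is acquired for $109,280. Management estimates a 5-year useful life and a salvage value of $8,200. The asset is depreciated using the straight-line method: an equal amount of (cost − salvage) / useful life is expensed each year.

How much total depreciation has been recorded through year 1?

$20,216

Depreciable base = $109,280 − $8,200 = $101,080.
Annual expense = $101,080 / 5 = $20,216.
End of year 1: book value $89,064.
Accumulated through year 1 = $109,280 − $89,064 = $20,216.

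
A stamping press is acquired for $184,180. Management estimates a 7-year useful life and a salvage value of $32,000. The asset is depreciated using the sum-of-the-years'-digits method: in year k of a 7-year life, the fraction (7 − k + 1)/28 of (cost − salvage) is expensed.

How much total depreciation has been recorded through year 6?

Depreciable base = $184,180 − $32,000 = $152,180.
Sum of the years' digits = 7+6+5+4+3+2+1 = 28.
Year 1: $152,180 × 7/28 = $38,045. Book value $146,135.
Year 2: $152,180 × 6/28 = $32,610. Book value $113,525.
Year 3: $152,180 × 5/28 = $27,175. Book value $86,350.
Year 4: $152,180 × 4/28 = $21,740. Book value $64,610.
Year 5: $152,180 × 3/28 = $16,305. Book value $48,305.
Year 6: $152,180 × 2/28 = $10,870. Book value $37,435.
Accumulated through year 6 = $184,180 − $37,435 = $146,745.

$146,745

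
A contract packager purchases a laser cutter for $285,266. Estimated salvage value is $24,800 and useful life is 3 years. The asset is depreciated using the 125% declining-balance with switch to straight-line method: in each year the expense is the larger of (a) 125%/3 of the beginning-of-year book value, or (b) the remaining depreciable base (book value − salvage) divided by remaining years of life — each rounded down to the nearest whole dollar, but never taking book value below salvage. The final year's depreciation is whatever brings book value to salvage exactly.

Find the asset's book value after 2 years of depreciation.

$95,603

Depreciable base = $285,266 − $24,800 = $260,466.
Year 1: DB = ⌊$285,266 × 125%/3⌋ = $118,860; SL = ⌊$260,466/3⌋ = $86,822 → take DB $118,860. Book value $166,406.
Year 2: DB = ⌊$166,406 × 125%/3⌋ = $69,335; SL = ⌊$141,606/2⌋ = $70,803 → take SL $70,803. Book value $95,603.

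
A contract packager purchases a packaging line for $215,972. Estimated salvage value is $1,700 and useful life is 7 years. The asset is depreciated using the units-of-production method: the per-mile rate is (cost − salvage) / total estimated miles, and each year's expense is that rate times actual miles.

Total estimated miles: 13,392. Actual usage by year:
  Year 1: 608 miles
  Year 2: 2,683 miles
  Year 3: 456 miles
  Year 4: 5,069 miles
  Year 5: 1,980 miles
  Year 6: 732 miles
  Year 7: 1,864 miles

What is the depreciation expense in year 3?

Depreciable base = $215,972 − $1,700 = $214,272.
Rate = $214,272 / 13,392 miles = $16 per mile.
Year 1: 608 × $16 = $9,728. Book value $206,244.
Year 2: 2,683 × $16 = $42,928. Book value $163,316.
Year 3: 456 × $16 = $7,296. Book value $156,020.

$7,296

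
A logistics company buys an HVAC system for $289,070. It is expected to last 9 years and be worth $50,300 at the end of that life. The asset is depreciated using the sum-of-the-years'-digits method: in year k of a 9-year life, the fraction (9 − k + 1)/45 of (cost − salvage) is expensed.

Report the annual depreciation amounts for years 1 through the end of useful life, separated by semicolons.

Depreciable base = $289,070 − $50,300 = $238,770.
Sum of the years' digits = 9+8+7+6+5+4+3+2+1 = 45.
Year 1: $238,770 × 9/45 = $47,754. Book value $241,316.
Year 2: $238,770 × 8/45 = $42,448. Book value $198,868.
Year 3: $238,770 × 7/45 = $37,142. Book value $161,726.
Year 4: $238,770 × 6/45 = $31,836. Book value $129,890.
Year 5: $238,770 × 5/45 = $26,530. Book value $103,360.
Year 6: $238,770 × 4/45 = $21,224. Book value $82,136.
Year 7: $238,770 × 3/45 = $15,918. Book value $66,218.
Year 8: $238,770 × 2/45 = $10,612. Book value $55,606.
Year 9: $238,770 × 1/45 = $5,306. Book value $50,300.

$47,754; $42,448; $37,142; $31,836; $26,530; $21,224; $15,918; $10,612; $5,306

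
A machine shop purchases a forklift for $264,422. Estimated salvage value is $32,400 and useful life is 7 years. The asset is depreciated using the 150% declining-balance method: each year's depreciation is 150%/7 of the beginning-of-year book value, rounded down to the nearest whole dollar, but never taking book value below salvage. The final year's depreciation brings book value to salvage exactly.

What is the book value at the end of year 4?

Depreciable base = $264,422 − $32,400 = $232,022.
Year 1: ⌊$264,422 × 150%/7⌋ = $56,661. Book value $207,761.
Year 2: ⌊$207,761 × 150%/7⌋ = $44,520. Book value $163,241.
Year 3: ⌊$163,241 × 150%/7⌋ = $34,980. Book value $128,261.
Year 4: ⌊$128,261 × 150%/7⌋ = $27,484. Book value $100,777.

$100,777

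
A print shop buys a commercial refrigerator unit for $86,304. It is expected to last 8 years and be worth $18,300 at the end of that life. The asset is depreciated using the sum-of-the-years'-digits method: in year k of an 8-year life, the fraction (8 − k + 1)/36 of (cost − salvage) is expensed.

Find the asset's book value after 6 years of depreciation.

Depreciable base = $86,304 − $18,300 = $68,004.
Sum of the years' digits = 8+7+6+5+4+3+2+1 = 36.
Year 1: $68,004 × 8/36 = $15,112. Book value $71,192.
Year 2: $68,004 × 7/36 = $13,223. Book value $57,969.
Year 3: $68,004 × 6/36 = $11,334. Book value $46,635.
Year 4: $68,004 × 5/36 = $9,445. Book value $37,190.
Year 5: $68,004 × 4/36 = $7,556. Book value $29,634.
Year 6: $68,004 × 3/36 = $5,667. Book value $23,967.

$23,967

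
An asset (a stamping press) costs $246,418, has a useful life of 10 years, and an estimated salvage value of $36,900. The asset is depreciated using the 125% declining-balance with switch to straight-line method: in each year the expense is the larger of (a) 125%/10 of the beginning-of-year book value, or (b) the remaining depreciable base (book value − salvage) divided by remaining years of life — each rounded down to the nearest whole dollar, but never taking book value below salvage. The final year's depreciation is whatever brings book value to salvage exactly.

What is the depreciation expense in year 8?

$17,898

Depreciable base = $246,418 − $36,900 = $209,518.
Year 1: DB = ⌊$246,418 × 125%/10⌋ = $30,802; SL = ⌊$209,518/10⌋ = $20,951 → take DB $30,802. Book value $215,616.
Year 2: DB = ⌊$215,616 × 125%/10⌋ = $26,952; SL = ⌊$178,716/9⌋ = $19,857 → take DB $26,952. Book value $188,664.
Year 3: DB = ⌊$188,664 × 125%/10⌋ = $23,583; SL = ⌊$151,764/8⌋ = $18,970 → take DB $23,583. Book value $165,081.
Year 4: DB = ⌊$165,081 × 125%/10⌋ = $20,635; SL = ⌊$128,181/7⌋ = $18,311 → take DB $20,635. Book value $144,446.
Year 5: DB = ⌊$144,446 × 125%/10⌋ = $18,055; SL = ⌊$107,546/6⌋ = $17,924 → take DB $18,055. Book value $126,391.
Year 6: DB = ⌊$126,391 × 125%/10⌋ = $15,798; SL = ⌊$89,491/5⌋ = $17,898 → take SL $17,898. Book value $108,493.
Year 7: DB = ⌊$108,493 × 125%/10⌋ = $13,561; SL = ⌊$71,593/4⌋ = $17,898 → take SL $17,898. Book value $90,595.
Year 8: DB = ⌊$90,595 × 125%/10⌋ = $11,324; SL = ⌊$53,695/3⌋ = $17,898 → take SL $17,898. Book value $72,697.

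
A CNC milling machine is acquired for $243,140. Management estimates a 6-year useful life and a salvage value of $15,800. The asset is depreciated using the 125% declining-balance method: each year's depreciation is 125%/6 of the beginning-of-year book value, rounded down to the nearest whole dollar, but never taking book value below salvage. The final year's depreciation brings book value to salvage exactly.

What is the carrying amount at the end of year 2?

Depreciable base = $243,140 − $15,800 = $227,340.
Year 1: ⌊$243,140 × 125%/6⌋ = $50,654. Book value $192,486.
Year 2: ⌊$192,486 × 125%/6⌋ = $40,101. Book value $152,385.

$152,385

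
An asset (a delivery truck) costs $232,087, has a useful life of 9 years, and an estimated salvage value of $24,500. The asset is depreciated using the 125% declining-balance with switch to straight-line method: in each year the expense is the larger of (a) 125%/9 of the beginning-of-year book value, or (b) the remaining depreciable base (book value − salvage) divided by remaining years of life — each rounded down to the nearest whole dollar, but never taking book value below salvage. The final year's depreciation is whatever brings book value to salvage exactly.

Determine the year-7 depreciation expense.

Depreciable base = $232,087 − $24,500 = $207,587.
Year 1: DB = ⌊$232,087 × 125%/9⌋ = $32,234; SL = ⌊$207,587/9⌋ = $23,065 → take DB $32,234. Book value $199,853.
Year 2: DB = ⌊$199,853 × 125%/9⌋ = $27,757; SL = ⌊$175,353/8⌋ = $21,919 → take DB $27,757. Book value $172,096.
Year 3: DB = ⌊$172,096 × 125%/9⌋ = $23,902; SL = ⌊$147,596/7⌋ = $21,085 → take DB $23,902. Book value $148,194.
Year 4: DB = ⌊$148,194 × 125%/9⌋ = $20,582; SL = ⌊$123,694/6⌋ = $20,615 → take SL $20,615. Book value $127,579.
Year 5: DB = ⌊$127,579 × 125%/9⌋ = $17,719; SL = ⌊$103,079/5⌋ = $20,615 → take SL $20,615. Book value $106,964.
Year 6: DB = ⌊$106,964 × 125%/9⌋ = $14,856; SL = ⌊$82,464/4⌋ = $20,616 → take SL $20,616. Book value $86,348.
Year 7: DB = ⌊$86,348 × 125%/9⌋ = $11,992; SL = ⌊$61,848/3⌋ = $20,616 → take SL $20,616. Book value $65,732.

$20,616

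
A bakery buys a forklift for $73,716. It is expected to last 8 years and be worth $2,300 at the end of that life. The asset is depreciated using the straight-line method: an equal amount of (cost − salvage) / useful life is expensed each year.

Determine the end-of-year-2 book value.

$55,862

Depreciable base = $73,716 − $2,300 = $71,416.
Annual expense = $71,416 / 8 = $8,927.
End of year 1: book value $64,789.
End of year 2: book value $55,862.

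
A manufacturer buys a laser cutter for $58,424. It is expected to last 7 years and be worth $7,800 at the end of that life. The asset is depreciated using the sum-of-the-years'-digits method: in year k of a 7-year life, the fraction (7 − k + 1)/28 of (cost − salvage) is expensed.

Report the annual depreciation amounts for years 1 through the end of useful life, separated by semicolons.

$12,656; $10,848; $9,040; $7,232; $5,424; $3,616; $1,808

Depreciable base = $58,424 − $7,800 = $50,624.
Sum of the years' digits = 7+6+5+4+3+2+1 = 28.
Year 1: $50,624 × 7/28 = $12,656. Book value $45,768.
Year 2: $50,624 × 6/28 = $10,848. Book value $34,920.
Year 3: $50,624 × 5/28 = $9,040. Book value $25,880.
Year 4: $50,624 × 4/28 = $7,232. Book value $18,648.
Year 5: $50,624 × 3/28 = $5,424. Book value $13,224.
Year 6: $50,624 × 2/28 = $3,616. Book value $9,608.
Year 7: $50,624 × 1/28 = $1,808. Book value $7,800.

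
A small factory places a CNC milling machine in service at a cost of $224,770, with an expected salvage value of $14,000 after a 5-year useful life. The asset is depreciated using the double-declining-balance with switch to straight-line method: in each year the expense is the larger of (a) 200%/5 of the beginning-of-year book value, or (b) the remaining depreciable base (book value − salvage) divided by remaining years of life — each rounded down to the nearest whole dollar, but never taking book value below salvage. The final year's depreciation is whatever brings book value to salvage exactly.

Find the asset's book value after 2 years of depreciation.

$80,918

Depreciable base = $224,770 − $14,000 = $210,770.
Year 1: DB = ⌊$224,770 × 200%/5⌋ = $89,908; SL = ⌊$210,770/5⌋ = $42,154 → take DB $89,908. Book value $134,862.
Year 2: DB = ⌊$134,862 × 200%/5⌋ = $53,944; SL = ⌊$120,862/4⌋ = $30,215 → take DB $53,944. Book value $80,918.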